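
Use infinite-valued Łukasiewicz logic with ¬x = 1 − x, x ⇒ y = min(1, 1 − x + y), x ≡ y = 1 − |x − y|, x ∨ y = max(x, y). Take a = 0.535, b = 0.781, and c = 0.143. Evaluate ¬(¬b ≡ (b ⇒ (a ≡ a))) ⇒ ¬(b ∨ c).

¬b = 1 − 0.781 = 0.219
a ≡ a = 1 − |0.535 − 0.535| = 1 − 0.000 = 1.000
b ⇒ (a ≡ a) = min(1, 1 − 0.781 + 1.000) = min(1, 1.219) = 1.000
¬b ≡ (b ⇒ (a ≡ a)) = 1 − |0.219 − 1.000| = 1 − 0.781 = 0.219
¬(¬b ≡ (b ⇒ (a ≡ a))) = 1 − 0.219 = 0.781
b ∨ c = max(0.781, 0.143) = 0.781
¬(b ∨ c) = 1 − 0.781 = 0.219
¬(¬b ≡ (b ⇒ (a ≡ a))) ⇒ ¬(b ∨ c) = min(1, 1 − 0.781 + 0.219) = min(1, 0.438) = 0.438

0.438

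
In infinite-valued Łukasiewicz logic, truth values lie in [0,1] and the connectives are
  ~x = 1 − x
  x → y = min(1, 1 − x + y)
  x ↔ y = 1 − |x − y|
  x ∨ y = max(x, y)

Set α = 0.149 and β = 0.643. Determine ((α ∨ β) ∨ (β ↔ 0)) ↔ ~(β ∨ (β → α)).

α ∨ β = max(0.149, 0.643) = 0.643
β ↔ 0 = 1 − |0.643 − 0.000| = 1 − 0.643 = 0.357
(α ∨ β) ∨ (β ↔ 0) = max(0.643, 0.357) = 0.643
β → α = min(1, 1 − 0.643 + 0.149) = min(1, 0.506) = 0.506
β ∨ (β → α) = max(0.643, 0.506) = 0.643
~(β ∨ (β → α)) = 1 − 0.643 = 0.357
((α ∨ β) ∨ (β ↔ 0)) ↔ ~(β ∨ (β → α)) = 1 − |0.643 − 0.357| = 1 − 0.286 = 0.714

0.714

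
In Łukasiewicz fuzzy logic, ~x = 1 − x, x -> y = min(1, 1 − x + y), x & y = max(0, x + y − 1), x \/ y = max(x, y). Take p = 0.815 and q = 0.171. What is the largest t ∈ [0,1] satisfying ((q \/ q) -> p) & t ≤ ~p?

q \/ q = max(0.171, 0.171) = 0.171
(q \/ q) -> p = min(1, 1 − 0.171 + 0.815) = min(1, 1.644) = 1.000
So the left factor is (q \/ q) -> p = 1.000.
~p = 1 − 0.815 = 0.185
So the right-hand bound is ~p = 0.185.
The residuum of the Łukasiewicz t-norm gives the supremum: min(1, 1 − 1.000 + 0.185).
1 − 1.000 + 0.185 = 0.185, so t = min(1, 0.185) = 0.185.
Check: 1.000 & 0.185 = max(0, 0.185) = 0.185 ≤ 0.185.

0.185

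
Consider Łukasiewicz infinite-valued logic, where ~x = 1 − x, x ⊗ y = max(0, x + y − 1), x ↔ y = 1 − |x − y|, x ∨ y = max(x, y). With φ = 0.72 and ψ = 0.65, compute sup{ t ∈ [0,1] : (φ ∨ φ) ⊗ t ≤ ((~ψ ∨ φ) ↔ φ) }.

1.00

φ ∨ φ = max(0.72, 0.72) = 0.72
So the left factor is φ ∨ φ = 0.72.
~ψ = 1 − 0.65 = 0.35
~ψ ∨ φ = max(0.35, 0.72) = 0.72
(~ψ ∨ φ) ↔ φ = 1 − |0.72 − 0.72| = 1 − 0.00 = 1.00
So the right-hand bound is (~ψ ∨ φ) ↔ φ = 1.00.
The residuum of the Łukasiewicz t-norm gives the supremum: min(1, 1 − 0.72 + 1.00).
1 − 0.72 + 1.00 = 1.28, so t = min(1, 1.28) = 1.00.
Check: 0.72 ⊗ 1.00 = max(0, 0.72) = 0.72 ≤ 1.00.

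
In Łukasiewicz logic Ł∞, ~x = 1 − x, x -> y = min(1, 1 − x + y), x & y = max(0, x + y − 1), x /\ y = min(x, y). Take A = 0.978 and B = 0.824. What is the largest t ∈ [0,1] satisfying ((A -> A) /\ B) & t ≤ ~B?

0.352

A -> A = min(1, 1 − 0.978 + 0.978) = min(1, 1.000) = 1.000
(A -> A) /\ B = min(1.000, 0.824) = 0.824
So the left factor is (A -> A) /\ B = 0.824.
~B = 1 − 0.824 = 0.176
So the right-hand bound is ~B = 0.176.
The residuum of the Łukasiewicz t-norm gives the supremum: min(1, 1 − 0.824 + 0.176).
1 − 0.824 + 0.176 = 0.352, so t = min(1, 0.352) = 0.352.
Check: 0.824 & 0.352 = max(0, 0.176) = 0.176 ≤ 0.176.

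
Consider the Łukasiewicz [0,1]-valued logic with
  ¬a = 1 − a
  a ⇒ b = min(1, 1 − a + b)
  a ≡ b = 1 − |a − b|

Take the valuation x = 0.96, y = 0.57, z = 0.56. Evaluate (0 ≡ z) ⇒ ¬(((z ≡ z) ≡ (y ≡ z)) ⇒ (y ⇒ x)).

0.56

0 ≡ z = 1 − |0.00 − 0.56| = 1 − 0.56 = 0.44
z ≡ z = 1 − |0.56 − 0.56| = 1 − 0.00 = 1.00
y ≡ z = 1 − |0.57 − 0.56| = 1 − 0.01 = 0.99
(z ≡ z) ≡ (y ≡ z) = 1 − |1.00 − 0.99| = 1 − 0.01 = 0.99
y ⇒ x = min(1, 1 − 0.57 + 0.96) = min(1, 1.39) = 1.00
((z ≡ z) ≡ (y ≡ z)) ⇒ (y ⇒ x) = min(1, 1 − 0.99 + 1.00) = min(1, 1.01) = 1.00
¬(((z ≡ z) ≡ (y ≡ z)) ⇒ (y ⇒ x)) = 1 − 1.00 = 0.00
(0 ≡ z) ⇒ ¬(((z ≡ z) ≡ (y ≡ z)) ⇒ (y ⇒ x)) = min(1, 1 − 0.44 + 0.00) = min(1, 0.56) = 0.56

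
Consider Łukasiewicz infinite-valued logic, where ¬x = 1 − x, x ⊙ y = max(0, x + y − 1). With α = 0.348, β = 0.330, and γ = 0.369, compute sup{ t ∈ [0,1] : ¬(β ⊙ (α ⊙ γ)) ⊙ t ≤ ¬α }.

0.652

α ⊙ γ = max(0, 0.348 + 0.369 − 1) = max(0, -0.283) = 0.000
β ⊙ (α ⊙ γ) = max(0, 0.330 + 0.000 − 1) = max(0, -0.670) = 0.000
¬(β ⊙ (α ⊙ γ)) = 1 − 0.000 = 1.000
So the left factor is ¬(β ⊙ (α ⊙ γ)) = 1.000.
¬α = 1 − 0.348 = 0.652
So the right-hand bound is ¬α = 0.652.
The residuum of the Łukasiewicz t-norm gives the supremum: min(1, 1 − 1.000 + 0.652).
1 − 1.000 + 0.652 = 0.652, so t = min(1, 0.652) = 0.652.
Check: 1.000 ⊙ 0.652 = max(0, 0.652) = 0.652 ≤ 0.652.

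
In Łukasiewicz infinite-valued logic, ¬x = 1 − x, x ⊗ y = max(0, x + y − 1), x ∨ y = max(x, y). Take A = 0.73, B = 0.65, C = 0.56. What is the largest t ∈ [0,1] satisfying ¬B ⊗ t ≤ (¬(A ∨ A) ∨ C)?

¬B = 1 − 0.65 = 0.35
So the left factor is ¬B = 0.35.
A ∨ A = max(0.73, 0.73) = 0.73
¬(A ∨ A) = 1 − 0.73 = 0.27
¬(A ∨ A) ∨ C = max(0.27, 0.56) = 0.56
So the right-hand bound is ¬(A ∨ A) ∨ C = 0.56.
The residuum of the Łukasiewicz t-norm gives the supremum: min(1, 1 − 0.35 + 0.56).
1 − 0.35 + 0.56 = 1.21, so t = min(1, 1.21) = 1.00.
Check: 0.35 ⊗ 1.00 = max(0, 0.35) = 0.35 ≤ 0.56.

1.00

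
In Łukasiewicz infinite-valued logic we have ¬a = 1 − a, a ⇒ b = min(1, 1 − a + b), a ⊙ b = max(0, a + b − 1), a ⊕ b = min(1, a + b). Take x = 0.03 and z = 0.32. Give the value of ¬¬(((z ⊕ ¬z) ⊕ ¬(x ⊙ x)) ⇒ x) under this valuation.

0.03

¬z = 1 − 0.32 = 0.68
z ⊕ ¬z = min(1, 0.32 + 0.68) = min(1, 1.00) = 1.00
x ⊙ x = max(0, 0.03 + 0.03 − 1) = max(0, -0.94) = 0.00
¬(x ⊙ x) = 1 − 0.00 = 1.00
(z ⊕ ¬z) ⊕ ¬(x ⊙ x) = min(1, 1.00 + 1.00) = min(1, 2.00) = 1.00
((z ⊕ ¬z) ⊕ ¬(x ⊙ x)) ⇒ x = min(1, 1 − 1.00 + 0.03) = min(1, 0.03) = 0.03
¬(((z ⊕ ¬z) ⊕ ¬(x ⊙ x)) ⇒ x) = 1 − 0.03 = 0.97
¬¬(((z ⊕ ¬z) ⊕ ¬(x ⊙ x)) ⇒ x) = 1 − 0.97 = 0.03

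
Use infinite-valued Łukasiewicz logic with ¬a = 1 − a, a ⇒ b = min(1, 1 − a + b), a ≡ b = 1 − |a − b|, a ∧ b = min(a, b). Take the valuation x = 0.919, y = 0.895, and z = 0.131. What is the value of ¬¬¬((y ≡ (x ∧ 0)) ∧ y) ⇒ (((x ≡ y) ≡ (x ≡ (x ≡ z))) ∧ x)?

0.422

x ∧ 0 = min(0.919, 0.000) = 0.000
y ≡ (x ∧ 0) = 1 − |0.895 − 0.000| = 1 − 0.895 = 0.105
(y ≡ (x ∧ 0)) ∧ y = min(0.105, 0.895) = 0.105
¬((y ≡ (x ∧ 0)) ∧ y) = 1 − 0.105 = 0.895
¬¬((y ≡ (x ∧ 0)) ∧ y) = 1 − 0.895 = 0.105
¬¬¬((y ≡ (x ∧ 0)) ∧ y) = 1 − 0.105 = 0.895
x ≡ y = 1 − |0.919 − 0.895| = 1 − 0.024 = 0.976
x ≡ z = 1 − |0.919 − 0.131| = 1 − 0.788 = 0.212
x ≡ (x ≡ z) = 1 − |0.919 − 0.212| = 1 − 0.707 = 0.293
(x ≡ y) ≡ (x ≡ (x ≡ z)) = 1 − |0.976 − 0.293| = 1 − 0.683 = 0.317
((x ≡ y) ≡ (x ≡ (x ≡ z))) ∧ x = min(0.317, 0.919) = 0.317
¬¬¬((y ≡ (x ∧ 0)) ∧ y) ⇒ (((x ≡ y) ≡ (x ≡ (x ≡ z))) ∧ x) = min(1, 1 − 0.895 + 0.317) = min(1, 0.422) = 0.422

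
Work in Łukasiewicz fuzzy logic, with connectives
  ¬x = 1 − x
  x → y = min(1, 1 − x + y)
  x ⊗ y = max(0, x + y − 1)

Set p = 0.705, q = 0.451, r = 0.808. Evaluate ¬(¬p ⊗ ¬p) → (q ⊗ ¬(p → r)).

¬p = 1 − 0.705 = 0.295
¬p ⊗ ¬p = max(0, 0.295 + 0.295 − 1) = max(0, -0.410) = 0.000
¬(¬p ⊗ ¬p) = 1 − 0.000 = 1.000
p → r = min(1, 1 − 0.705 + 0.808) = min(1, 1.103) = 1.000
¬(p → r) = 1 − 1.000 = 0.000
q ⊗ ¬(p → r) = max(0, 0.451 + 0.000 − 1) = max(0, -0.549) = 0.000
¬(¬p ⊗ ¬p) → (q ⊗ ¬(p → r)) = min(1, 1 − 1.000 + 0.000) = min(1, 0.000) = 0.000

0.000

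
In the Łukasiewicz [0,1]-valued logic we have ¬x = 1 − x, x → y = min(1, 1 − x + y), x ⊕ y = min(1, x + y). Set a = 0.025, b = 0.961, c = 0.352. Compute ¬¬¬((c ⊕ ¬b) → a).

0.366

¬b = 1 − 0.961 = 0.039
c ⊕ ¬b = min(1, 0.352 + 0.039) = min(1, 0.391) = 0.391
(c ⊕ ¬b) → a = min(1, 1 − 0.391 + 0.025) = min(1, 0.634) = 0.634
¬((c ⊕ ¬b) → a) = 1 − 0.634 = 0.366
¬¬((c ⊕ ¬b) → a) = 1 − 0.366 = 0.634
¬¬¬((c ⊕ ¬b) → a) = 1 − 0.634 = 0.366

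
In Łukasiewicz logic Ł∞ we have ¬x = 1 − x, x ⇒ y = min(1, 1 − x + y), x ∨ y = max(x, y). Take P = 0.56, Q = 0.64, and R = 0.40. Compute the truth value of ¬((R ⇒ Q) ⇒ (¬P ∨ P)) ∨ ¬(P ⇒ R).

0.44

R ⇒ Q = min(1, 1 − 0.40 + 0.64) = min(1, 1.24) = 1.00
¬P = 1 − 0.56 = 0.44
¬P ∨ P = max(0.44, 0.56) = 0.56
(R ⇒ Q) ⇒ (¬P ∨ P) = min(1, 1 − 1.00 + 0.56) = min(1, 0.56) = 0.56
¬((R ⇒ Q) ⇒ (¬P ∨ P)) = 1 − 0.56 = 0.44
P ⇒ R = min(1, 1 − 0.56 + 0.40) = min(1, 0.84) = 0.84
¬(P ⇒ R) = 1 − 0.84 = 0.16
¬((R ⇒ Q) ⇒ (¬P ∨ P)) ∨ ¬(P ⇒ R) = max(0.44, 0.16) = 0.44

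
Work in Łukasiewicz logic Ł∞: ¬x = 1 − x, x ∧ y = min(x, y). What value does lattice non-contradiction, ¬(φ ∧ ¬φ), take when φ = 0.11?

0.89

¬φ = 1 − 0.11 = 0.89
φ ∧ ¬φ = min(0.11, 0.89) = 0.11
¬(φ ∧ ¬φ) = 1 − 0.11 = 0.89
(The value 0.89 < 1 shows this instance is not satisfied; not a Ł∞-tautology — its value is 1 − min(a, 1−a).)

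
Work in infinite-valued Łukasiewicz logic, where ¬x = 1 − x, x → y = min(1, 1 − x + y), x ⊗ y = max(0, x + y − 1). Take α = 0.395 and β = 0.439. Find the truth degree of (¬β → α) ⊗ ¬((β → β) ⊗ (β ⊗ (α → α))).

0.395

¬β = 1 − 0.439 = 0.561
¬β → α = min(1, 1 − 0.561 + 0.395) = min(1, 0.834) = 0.834
β → β = min(1, 1 − 0.439 + 0.439) = min(1, 1.000) = 1.000
α → α = min(1, 1 − 0.395 + 0.395) = min(1, 1.000) = 1.000
β ⊗ (α → α) = max(0, 0.439 + 1.000 − 1) = max(0, 0.439) = 0.439
(β → β) ⊗ (β ⊗ (α → α)) = max(0, 1.000 + 0.439 − 1) = max(0, 0.439) = 0.439
¬((β → β) ⊗ (β ⊗ (α → α))) = 1 − 0.439 = 0.561
(¬β → α) ⊗ ¬((β → β) ⊗ (β ⊗ (α → α))) = max(0, 0.834 + 0.561 − 1) = max(0, 0.395) = 0.395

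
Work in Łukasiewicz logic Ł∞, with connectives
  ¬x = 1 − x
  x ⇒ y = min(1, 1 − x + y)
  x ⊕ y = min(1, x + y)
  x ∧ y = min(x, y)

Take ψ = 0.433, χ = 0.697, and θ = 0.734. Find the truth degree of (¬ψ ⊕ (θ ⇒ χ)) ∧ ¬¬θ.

0.734

¬ψ = 1 − 0.433 = 0.567
θ ⇒ χ = min(1, 1 − 0.734 + 0.697) = min(1, 0.963) = 0.963
¬ψ ⊕ (θ ⇒ χ) = min(1, 0.567 + 0.963) = min(1, 1.530) = 1.000
¬θ = 1 − 0.734 = 0.266
¬¬θ = 1 − 0.266 = 0.734
(¬ψ ⊕ (θ ⇒ χ)) ∧ ¬¬θ = min(1.000, 0.734) = 0.734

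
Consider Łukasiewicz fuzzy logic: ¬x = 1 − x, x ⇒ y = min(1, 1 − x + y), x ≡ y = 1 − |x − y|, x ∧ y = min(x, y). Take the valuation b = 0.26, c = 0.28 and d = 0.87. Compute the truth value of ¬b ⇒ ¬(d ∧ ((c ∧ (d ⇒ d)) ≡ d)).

0.85

¬b = 1 − 0.26 = 0.74
d ⇒ d = min(1, 1 − 0.87 + 0.87) = min(1, 1.00) = 1.00
c ∧ (d ⇒ d) = min(0.28, 1.00) = 0.28
(c ∧ (d ⇒ d)) ≡ d = 1 − |0.28 − 0.87| = 1 − 0.59 = 0.41
d ∧ ((c ∧ (d ⇒ d)) ≡ d) = min(0.87, 0.41) = 0.41
¬(d ∧ ((c ∧ (d ⇒ d)) ≡ d)) = 1 − 0.41 = 0.59
¬b ⇒ ¬(d ∧ ((c ∧ (d ⇒ d)) ≡ d)) = min(1, 1 − 0.74 + 0.59) = min(1, 0.85) = 0.85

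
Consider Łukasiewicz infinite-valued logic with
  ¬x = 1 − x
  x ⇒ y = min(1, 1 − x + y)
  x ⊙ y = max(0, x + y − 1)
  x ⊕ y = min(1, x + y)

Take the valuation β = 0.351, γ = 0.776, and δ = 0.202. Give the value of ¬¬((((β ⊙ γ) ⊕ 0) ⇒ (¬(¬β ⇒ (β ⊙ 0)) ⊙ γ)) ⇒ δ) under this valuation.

0.202

β ⊙ γ = max(0, 0.351 + 0.776 − 1) = max(0, 0.127) = 0.127
(β ⊙ γ) ⊕ 0 = min(1, 0.127 + 0.000) = min(1, 0.127) = 0.127
¬β = 1 − 0.351 = 0.649
β ⊙ 0 = max(0, 0.351 + 0.000 − 1) = max(0, -0.649) = 0.000
¬β ⇒ (β ⊙ 0) = min(1, 1 − 0.649 + 0.000) = min(1, 0.351) = 0.351
¬(¬β ⇒ (β ⊙ 0)) = 1 − 0.351 = 0.649
¬(¬β ⇒ (β ⊙ 0)) ⊙ γ = max(0, 0.649 + 0.776 − 1) = max(0, 0.425) = 0.425
((β ⊙ γ) ⊕ 0) ⇒ (¬(¬β ⇒ (β ⊙ 0)) ⊙ γ) = min(1, 1 − 0.127 + 0.425) = min(1, 1.298) = 1.000
(((β ⊙ γ) ⊕ 0) ⇒ (¬(¬β ⇒ (β ⊙ 0)) ⊙ γ)) ⇒ δ = min(1, 1 − 1.000 + 0.202) = min(1, 0.202) = 0.202
¬((((β ⊙ γ) ⊕ 0) ⇒ (¬(¬β ⇒ (β ⊙ 0)) ⊙ γ)) ⇒ δ) = 1 − 0.202 = 0.798
¬¬((((β ⊙ γ) ⊕ 0) ⇒ (¬(¬β ⇒ (β ⊙ 0)) ⊙ γ)) ⇒ δ) = 1 − 0.798 = 0.202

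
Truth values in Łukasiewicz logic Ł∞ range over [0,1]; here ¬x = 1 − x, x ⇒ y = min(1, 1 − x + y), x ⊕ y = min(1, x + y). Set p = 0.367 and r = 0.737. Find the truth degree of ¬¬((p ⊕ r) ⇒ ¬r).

0.263

p ⊕ r = min(1, 0.367 + 0.737) = min(1, 1.104) = 1.000
¬r = 1 − 0.737 = 0.263
(p ⊕ r) ⇒ ¬r = min(1, 1 − 1.000 + 0.263) = min(1, 0.263) = 0.263
¬((p ⊕ r) ⇒ ¬r) = 1 − 0.263 = 0.737
¬¬((p ⊕ r) ⇒ ¬r) = 1 − 0.737 = 0.263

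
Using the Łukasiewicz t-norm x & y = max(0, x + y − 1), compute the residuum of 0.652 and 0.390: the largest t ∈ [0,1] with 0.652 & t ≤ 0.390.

0.738

The residuum of the Łukasiewicz t-norm gives the supremum: min(1, 1 − 0.652 + 0.390).
1 − 0.652 + 0.390 = 0.738, so t = min(1, 0.738) = 0.738.
Check: 0.652 & 0.738 = max(0, 0.390) = 0.390 ≤ 0.390.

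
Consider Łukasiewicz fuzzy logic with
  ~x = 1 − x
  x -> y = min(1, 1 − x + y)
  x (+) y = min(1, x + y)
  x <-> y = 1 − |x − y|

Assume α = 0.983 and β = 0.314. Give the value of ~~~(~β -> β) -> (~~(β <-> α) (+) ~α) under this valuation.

~β = 1 − 0.314 = 0.686
~β -> β = min(1, 1 − 0.686 + 0.314) = min(1, 0.628) = 0.628
~(~β -> β) = 1 − 0.628 = 0.372
~~(~β -> β) = 1 − 0.372 = 0.628
~~~(~β -> β) = 1 − 0.628 = 0.372
β <-> α = 1 − |0.314 − 0.983| = 1 − 0.669 = 0.331
~(β <-> α) = 1 − 0.331 = 0.669
~~(β <-> α) = 1 − 0.669 = 0.331
~α = 1 − 0.983 = 0.017
~~(β <-> α) (+) ~α = min(1, 0.331 + 0.017) = min(1, 0.348) = 0.348
~~~(~β -> β) -> (~~(β <-> α) (+) ~α) = min(1, 1 − 0.372 + 0.348) = min(1, 0.976) = 0.976

0.976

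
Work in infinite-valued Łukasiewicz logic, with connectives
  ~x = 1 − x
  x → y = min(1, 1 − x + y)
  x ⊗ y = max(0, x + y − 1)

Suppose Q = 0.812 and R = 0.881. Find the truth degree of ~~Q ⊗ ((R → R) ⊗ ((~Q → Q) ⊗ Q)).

0.624

~Q = 1 − 0.812 = 0.188
~~Q = 1 − 0.188 = 0.812
R → R = min(1, 1 − 0.881 + 0.881) = min(1, 1.000) = 1.000
~Q → Q = min(1, 1 − 0.188 + 0.812) = min(1, 1.624) = 1.000
(~Q → Q) ⊗ Q = max(0, 1.000 + 0.812 − 1) = max(0, 0.812) = 0.812
(R → R) ⊗ ((~Q → Q) ⊗ Q) = max(0, 1.000 + 0.812 − 1) = max(0, 0.812) = 0.812
~~Q ⊗ ((R → R) ⊗ ((~Q → Q) ⊗ Q)) = max(0, 0.812 + 0.812 − 1) = max(0, 0.624) = 0.624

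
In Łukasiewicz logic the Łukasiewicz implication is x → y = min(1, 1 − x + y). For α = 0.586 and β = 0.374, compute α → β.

α → β = min(1, 1 − 0.586 + 0.374) = min(1, 0.788) = 0.788
For comparison, the Gödel implication (1 if x ≤ y else y) would give 0.374.

0.788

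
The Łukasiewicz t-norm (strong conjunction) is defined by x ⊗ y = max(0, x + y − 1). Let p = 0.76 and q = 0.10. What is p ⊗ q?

0.00

p ⊗ q = max(0, 0.76 + 0.10 − 1) = max(0, -0.14) = 0.00
For comparison, the Gödel (minimum) t-norm min(x, y) would give 0.10.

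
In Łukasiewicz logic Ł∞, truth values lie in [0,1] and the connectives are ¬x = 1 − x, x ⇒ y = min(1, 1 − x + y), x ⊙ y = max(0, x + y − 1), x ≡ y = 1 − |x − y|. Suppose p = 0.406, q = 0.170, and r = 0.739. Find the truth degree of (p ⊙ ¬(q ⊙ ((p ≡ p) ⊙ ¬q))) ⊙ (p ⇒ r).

0.406

p ≡ p = 1 − |0.406 − 0.406| = 1 − 0.000 = 1.000
¬q = 1 − 0.170 = 0.830
(p ≡ p) ⊙ ¬q = max(0, 1.000 + 0.830 − 1) = max(0, 0.830) = 0.830
q ⊙ ((p ≡ p) ⊙ ¬q) = max(0, 0.170 + 0.830 − 1) = max(0, 0.000) = 0.000
¬(q ⊙ ((p ≡ p) ⊙ ¬q)) = 1 − 0.000 = 1.000
p ⊙ ¬(q ⊙ ((p ≡ p) ⊙ ¬q)) = max(0, 0.406 + 1.000 − 1) = max(0, 0.406) = 0.406
p ⇒ r = min(1, 1 − 0.406 + 0.739) = min(1, 1.333) = 1.000
(p ⊙ ¬(q ⊙ ((p ≡ p) ⊙ ¬q))) ⊙ (p ⇒ r) = max(0, 0.406 + 1.000 − 1) = max(0, 0.406) = 0.406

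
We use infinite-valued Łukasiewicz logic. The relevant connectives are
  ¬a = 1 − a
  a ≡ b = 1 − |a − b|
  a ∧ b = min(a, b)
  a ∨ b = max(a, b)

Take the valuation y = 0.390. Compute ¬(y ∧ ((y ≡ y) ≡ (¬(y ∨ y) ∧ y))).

y ≡ y = 1 − |0.390 − 0.390| = 1 − 0.000 = 1.000
y ∨ y = max(0.390, 0.390) = 0.390
¬(y ∨ y) = 1 − 0.390 = 0.610
¬(y ∨ y) ∧ y = min(0.610, 0.390) = 0.390
(y ≡ y) ≡ (¬(y ∨ y) ∧ y) = 1 − |1.000 − 0.390| = 1 − 0.610 = 0.390
y ∧ ((y ≡ y) ≡ (¬(y ∨ y) ∧ y)) = min(0.390, 0.390) = 0.390
¬(y ∧ ((y ≡ y) ≡ (¬(y ∨ y) ∧ y))) = 1 − 0.390 = 0.610

0.610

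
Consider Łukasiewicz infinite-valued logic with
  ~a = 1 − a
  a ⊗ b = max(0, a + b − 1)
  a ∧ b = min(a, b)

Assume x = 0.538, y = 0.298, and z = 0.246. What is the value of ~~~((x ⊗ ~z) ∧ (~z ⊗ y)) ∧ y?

~z = 1 − 0.246 = 0.754
x ⊗ ~z = max(0, 0.538 + 0.754 − 1) = max(0, 0.292) = 0.292
~z ⊗ y = max(0, 0.754 + 0.298 − 1) = max(0, 0.052) = 0.052
(x ⊗ ~z) ∧ (~z ⊗ y) = min(0.292, 0.052) = 0.052
~((x ⊗ ~z) ∧ (~z ⊗ y)) = 1 − 0.052 = 0.948
~~((x ⊗ ~z) ∧ (~z ⊗ y)) = 1 − 0.948 = 0.052
~~~((x ⊗ ~z) ∧ (~z ⊗ y)) = 1 − 0.052 = 0.948
~~~((x ⊗ ~z) ∧ (~z ⊗ y)) ∧ y = min(0.948, 0.298) = 0.298

0.298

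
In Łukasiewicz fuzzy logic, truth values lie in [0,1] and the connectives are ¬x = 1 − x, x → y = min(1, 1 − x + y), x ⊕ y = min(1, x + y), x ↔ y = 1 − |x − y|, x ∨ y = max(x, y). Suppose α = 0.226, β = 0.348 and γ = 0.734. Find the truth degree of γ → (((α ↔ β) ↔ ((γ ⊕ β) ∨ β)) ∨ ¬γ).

α ↔ β = 1 − |0.226 − 0.348| = 1 − 0.122 = 0.878
γ ⊕ β = min(1, 0.734 + 0.348) = min(1, 1.082) = 1.000
(γ ⊕ β) ∨ β = max(1.000, 0.348) = 1.000
(α ↔ β) ↔ ((γ ⊕ β) ∨ β) = 1 − |0.878 − 1.000| = 1 − 0.122 = 0.878
¬γ = 1 − 0.734 = 0.266
((α ↔ β) ↔ ((γ ⊕ β) ∨ β)) ∨ ¬γ = max(0.878, 0.266) = 0.878
γ → (((α ↔ β) ↔ ((γ ⊕ β) ∨ β)) ∨ ¬γ) = min(1, 1 − 0.734 + 0.878) = min(1, 1.144) = 1.000

1.000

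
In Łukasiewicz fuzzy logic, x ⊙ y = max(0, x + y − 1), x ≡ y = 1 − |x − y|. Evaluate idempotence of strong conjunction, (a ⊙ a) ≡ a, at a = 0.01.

a ⊙ a = max(0, 0.01 + 0.01 − 1) = max(0, -0.98) = 0.00
(a ⊙ a) ≡ a = 1 − |0.00 − 0.01| = 1 − 0.01 = 0.99
(The value 0.99 < 1 shows this instance is not satisfied; fails in Ł∞ since a ⊗ a = max(0, 2a−1) ≠ a in general.)

0.99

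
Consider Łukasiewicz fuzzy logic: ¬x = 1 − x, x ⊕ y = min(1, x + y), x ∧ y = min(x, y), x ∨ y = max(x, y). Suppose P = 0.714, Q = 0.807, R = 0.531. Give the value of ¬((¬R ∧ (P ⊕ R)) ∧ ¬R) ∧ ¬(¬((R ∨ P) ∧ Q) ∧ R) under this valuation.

0.531

¬R = 1 − 0.531 = 0.469
P ⊕ R = min(1, 0.714 + 0.531) = min(1, 1.245) = 1.000
¬R ∧ (P ⊕ R) = min(0.469, 1.000) = 0.469
(¬R ∧ (P ⊕ R)) ∧ ¬R = min(0.469, 0.469) = 0.469
¬((¬R ∧ (P ⊕ R)) ∧ ¬R) = 1 − 0.469 = 0.531
R ∨ P = max(0.531, 0.714) = 0.714
(R ∨ P) ∧ Q = min(0.714, 0.807) = 0.714
¬((R ∨ P) ∧ Q) = 1 − 0.714 = 0.286
¬((R ∨ P) ∧ Q) ∧ R = min(0.286, 0.531) = 0.286
¬(¬((R ∨ P) ∧ Q) ∧ R) = 1 − 0.286 = 0.714
¬((¬R ∧ (P ⊕ R)) ∧ ¬R) ∧ ¬(¬((R ∨ P) ∧ Q) ∧ R) = min(0.531, 0.714) = 0.531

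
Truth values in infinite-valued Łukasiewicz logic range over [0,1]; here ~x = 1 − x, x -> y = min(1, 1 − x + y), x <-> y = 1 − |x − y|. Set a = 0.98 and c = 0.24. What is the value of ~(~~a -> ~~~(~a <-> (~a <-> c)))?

~a = 1 − 0.98 = 0.02
~~a = 1 − 0.02 = 0.98
~a <-> c = 1 − |0.02 − 0.24| = 1 − 0.22 = 0.78
~a <-> (~a <-> c) = 1 − |0.02 − 0.78| = 1 − 0.76 = 0.24
~(~a <-> (~a <-> c)) = 1 − 0.24 = 0.76
~~(~a <-> (~a <-> c)) = 1 − 0.76 = 0.24
~~~(~a <-> (~a <-> c)) = 1 − 0.24 = 0.76
~~a -> ~~~(~a <-> (~a <-> c)) = min(1, 1 − 0.98 + 0.76) = min(1, 0.78) = 0.78
~(~~a -> ~~~(~a <-> (~a <-> c))) = 1 − 0.78 = 0.22

0.22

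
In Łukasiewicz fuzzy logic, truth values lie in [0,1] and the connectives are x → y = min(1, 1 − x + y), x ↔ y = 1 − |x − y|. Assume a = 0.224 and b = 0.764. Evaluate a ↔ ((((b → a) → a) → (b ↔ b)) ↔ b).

0.460

b → a = min(1, 1 − 0.764 + 0.224) = min(1, 0.460) = 0.460
(b → a) → a = min(1, 1 − 0.460 + 0.224) = min(1, 0.764) = 0.764
b ↔ b = 1 − |0.764 − 0.764| = 1 − 0.000 = 1.000
((b → a) → a) → (b ↔ b) = min(1, 1 − 0.764 + 1.000) = min(1, 1.236) = 1.000
(((b → a) → a) → (b ↔ b)) ↔ b = 1 − |1.000 − 0.764| = 1 − 0.236 = 0.764
a ↔ ((((b → a) → a) → (b ↔ b)) ↔ b) = 1 − |0.224 − 0.764| = 1 − 0.540 = 0.460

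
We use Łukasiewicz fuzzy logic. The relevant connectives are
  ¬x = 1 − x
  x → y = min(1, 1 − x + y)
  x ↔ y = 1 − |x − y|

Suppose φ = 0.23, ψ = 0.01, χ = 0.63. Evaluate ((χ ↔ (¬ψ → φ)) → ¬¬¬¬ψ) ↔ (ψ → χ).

¬ψ = 1 − 0.01 = 0.99
¬ψ → φ = min(1, 1 − 0.99 + 0.23) = min(1, 0.24) = 0.24
χ ↔ (¬ψ → φ) = 1 − |0.63 − 0.24| = 1 − 0.39 = 0.61
¬¬ψ = 1 − 0.99 = 0.01
¬¬¬ψ = 1 − 0.01 = 0.99
¬¬¬¬ψ = 1 − 0.99 = 0.01
(χ ↔ (¬ψ → φ)) → ¬¬¬¬ψ = min(1, 1 − 0.61 + 0.01) = min(1, 0.40) = 0.40
ψ → χ = min(1, 1 − 0.01 + 0.63) = min(1, 1.62) = 1.00
((χ ↔ (¬ψ → φ)) → ¬¬¬¬ψ) ↔ (ψ → χ) = 1 − |0.40 − 1.00| = 1 − 0.60 = 0.40

0.40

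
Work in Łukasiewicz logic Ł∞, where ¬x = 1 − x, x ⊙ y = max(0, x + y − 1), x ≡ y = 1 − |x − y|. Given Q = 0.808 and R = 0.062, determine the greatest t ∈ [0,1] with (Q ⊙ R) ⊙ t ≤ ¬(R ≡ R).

Q ⊙ R = max(0, 0.808 + 0.062 − 1) = max(0, -0.130) = 0.000
So the left factor is Q ⊙ R = 0.000.
R ≡ R = 1 − |0.062 − 0.062| = 1 − 0.000 = 1.000
¬(R ≡ R) = 1 − 1.000 = 0.000
So the right-hand bound is ¬(R ≡ R) = 0.000.
The residuum of the Łukasiewicz t-norm gives the supremum: min(1, 1 − 0.000 + 0.000).
1 − 0.000 + 0.000 = 1.000, so t = min(1, 1.000) = 1.000.
Check: 0.000 ⊙ 1.000 = max(0, 0.000) = 0.000 ≤ 0.000.

1.000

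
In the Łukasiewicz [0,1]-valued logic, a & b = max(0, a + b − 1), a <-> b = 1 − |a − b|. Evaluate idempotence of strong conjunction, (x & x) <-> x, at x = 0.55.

0.55

x & x = max(0, 0.55 + 0.55 − 1) = max(0, 0.10) = 0.10
(x & x) <-> x = 1 − |0.10 − 0.55| = 1 − 0.45 = 0.55
(The value 0.55 < 1 shows this instance is not satisfied; fails in Ł∞ since a ⊗ a = max(0, 2a−1) ≠ a in general.)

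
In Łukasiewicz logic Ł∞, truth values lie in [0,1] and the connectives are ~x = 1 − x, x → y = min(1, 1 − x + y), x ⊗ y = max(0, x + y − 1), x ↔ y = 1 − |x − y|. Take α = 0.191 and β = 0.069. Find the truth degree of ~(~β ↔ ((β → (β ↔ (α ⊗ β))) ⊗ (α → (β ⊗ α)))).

~β = 1 − 0.069 = 0.931
α ⊗ β = max(0, 0.191 + 0.069 − 1) = max(0, -0.740) = 0.000
β ↔ (α ⊗ β) = 1 − |0.069 − 0.000| = 1 − 0.069 = 0.931
β → (β ↔ (α ⊗ β)) = min(1, 1 − 0.069 + 0.931) = min(1, 1.862) = 1.000
β ⊗ α = max(0, 0.069 + 0.191 − 1) = max(0, -0.740) = 0.000
α → (β ⊗ α) = min(1, 1 − 0.191 + 0.000) = min(1, 0.809) = 0.809
(β → (β ↔ (α ⊗ β))) ⊗ (α → (β ⊗ α)) = max(0, 1.000 + 0.809 − 1) = max(0, 0.809) = 0.809
~β ↔ ((β → (β ↔ (α ⊗ β))) ⊗ (α → (β ⊗ α))) = 1 − |0.931 − 0.809| = 1 − 0.122 = 0.878
~(~β ↔ ((β → (β ↔ (α ⊗ β))) ⊗ (α → (β ⊗ α)))) = 1 − 0.878 = 0.122

0.122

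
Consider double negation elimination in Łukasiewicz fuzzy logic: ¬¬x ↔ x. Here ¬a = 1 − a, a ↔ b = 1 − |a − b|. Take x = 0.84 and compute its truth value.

1.00

¬x = 1 − 0.84 = 0.16
¬¬x = 1 − 0.16 = 0.84
¬¬x ↔ x = 1 − |0.84 − 0.84| = 1 − 0.00 = 1.00
(As expected: always 1 in Ł∞ since negation is involutive.)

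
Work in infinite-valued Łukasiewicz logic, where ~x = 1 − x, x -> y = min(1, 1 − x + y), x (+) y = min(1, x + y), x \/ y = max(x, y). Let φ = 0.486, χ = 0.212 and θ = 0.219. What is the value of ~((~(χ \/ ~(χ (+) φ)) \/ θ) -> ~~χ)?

0.486

χ (+) φ = min(1, 0.212 + 0.486) = min(1, 0.698) = 0.698
~(χ (+) φ) = 1 − 0.698 = 0.302
χ \/ ~(χ (+) φ) = max(0.212, 0.302) = 0.302
~(χ \/ ~(χ (+) φ)) = 1 − 0.302 = 0.698
~(χ \/ ~(χ (+) φ)) \/ θ = max(0.698, 0.219) = 0.698
~χ = 1 − 0.212 = 0.788
~~χ = 1 − 0.788 = 0.212
(~(χ \/ ~(χ (+) φ)) \/ θ) -> ~~χ = min(1, 1 − 0.698 + 0.212) = min(1, 0.514) = 0.514
~((~(χ \/ ~(χ (+) φ)) \/ θ) -> ~~χ) = 1 − 0.514 = 0.486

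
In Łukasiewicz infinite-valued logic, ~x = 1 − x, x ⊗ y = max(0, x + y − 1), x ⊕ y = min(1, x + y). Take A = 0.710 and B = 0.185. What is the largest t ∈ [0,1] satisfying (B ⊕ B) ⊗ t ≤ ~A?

0.920

B ⊕ B = min(1, 0.185 + 0.185) = min(1, 0.370) = 0.370
So the left factor is B ⊕ B = 0.370.
~A = 1 − 0.710 = 0.290
So the right-hand bound is ~A = 0.290.
The residuum of the Łukasiewicz t-norm gives the supremum: min(1, 1 − 0.370 + 0.290).
1 − 0.370 + 0.290 = 0.920, so t = min(1, 0.920) = 0.920.
Check: 0.370 ⊗ 0.920 = max(0, 0.290) = 0.290 ≤ 0.290.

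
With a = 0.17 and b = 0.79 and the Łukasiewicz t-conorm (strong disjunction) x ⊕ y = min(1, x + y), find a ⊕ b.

0.96

a ⊕ b = min(1, 0.17 + 0.79) = min(1, 0.96) = 0.96
For comparison, the Gödel t-conorm max(x, y) would give 0.79.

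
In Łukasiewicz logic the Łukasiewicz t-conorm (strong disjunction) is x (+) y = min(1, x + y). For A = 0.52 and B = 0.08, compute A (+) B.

0.60

A (+) B = min(1, 0.52 + 0.08) = min(1, 0.60) = 0.60
For comparison, the Gödel t-conorm max(x, y) would give 0.52.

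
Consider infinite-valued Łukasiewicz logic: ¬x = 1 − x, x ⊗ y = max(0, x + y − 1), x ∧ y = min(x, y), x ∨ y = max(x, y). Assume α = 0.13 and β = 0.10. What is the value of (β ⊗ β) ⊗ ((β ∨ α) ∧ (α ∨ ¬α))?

β ⊗ β = max(0, 0.10 + 0.10 − 1) = max(0, -0.80) = 0.00
β ∨ α = max(0.10, 0.13) = 0.13
¬α = 1 − 0.13 = 0.87
α ∨ ¬α = max(0.13, 0.87) = 0.87
(β ∨ α) ∧ (α ∨ ¬α) = min(0.13, 0.87) = 0.13
(β ⊗ β) ⊗ ((β ∨ α) ∧ (α ∨ ¬α)) = max(0, 0.00 + 0.13 − 1) = max(0, -0.87) = 0.00

0.00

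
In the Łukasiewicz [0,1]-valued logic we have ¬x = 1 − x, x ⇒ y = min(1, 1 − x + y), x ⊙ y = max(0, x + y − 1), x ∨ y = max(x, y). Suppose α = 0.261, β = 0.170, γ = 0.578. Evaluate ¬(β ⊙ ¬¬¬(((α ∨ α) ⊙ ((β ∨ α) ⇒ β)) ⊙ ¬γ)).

0.830

α ∨ α = max(0.261, 0.261) = 0.261
β ∨ α = max(0.170, 0.261) = 0.261
(β ∨ α) ⇒ β = min(1, 1 − 0.261 + 0.170) = min(1, 0.909) = 0.909
(α ∨ α) ⊙ ((β ∨ α) ⇒ β) = max(0, 0.261 + 0.909 − 1) = max(0, 0.170) = 0.170
¬γ = 1 − 0.578 = 0.422
((α ∨ α) ⊙ ((β ∨ α) ⇒ β)) ⊙ ¬γ = max(0, 0.170 + 0.422 − 1) = max(0, -0.408) = 0.000
¬(((α ∨ α) ⊙ ((β ∨ α) ⇒ β)) ⊙ ¬γ) = 1 − 0.000 = 1.000
¬¬(((α ∨ α) ⊙ ((β ∨ α) ⇒ β)) ⊙ ¬γ) = 1 − 1.000 = 0.000
¬¬¬(((α ∨ α) ⊙ ((β ∨ α) ⇒ β)) ⊙ ¬γ) = 1 − 0.000 = 1.000
β ⊙ ¬¬¬(((α ∨ α) ⊙ ((β ∨ α) ⇒ β)) ⊙ ¬γ) = max(0, 0.170 + 1.000 − 1) = max(0, 0.170) = 0.170
¬(β ⊙ ¬¬¬(((α ∨ α) ⊙ ((β ∨ α) ⇒ β)) ⊙ ¬γ)) = 1 − 0.170 = 0.830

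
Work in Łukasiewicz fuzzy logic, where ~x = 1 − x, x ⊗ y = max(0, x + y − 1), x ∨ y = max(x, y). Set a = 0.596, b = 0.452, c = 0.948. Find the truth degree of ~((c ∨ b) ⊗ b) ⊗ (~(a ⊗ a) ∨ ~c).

0.408

c ∨ b = max(0.948, 0.452) = 0.948
(c ∨ b) ⊗ b = max(0, 0.948 + 0.452 − 1) = max(0, 0.400) = 0.400
~((c ∨ b) ⊗ b) = 1 − 0.400 = 0.600
a ⊗ a = max(0, 0.596 + 0.596 − 1) = max(0, 0.192) = 0.192
~(a ⊗ a) = 1 − 0.192 = 0.808
~c = 1 − 0.948 = 0.052
~(a ⊗ a) ∨ ~c = max(0.808, 0.052) = 0.808
~((c ∨ b) ⊗ b) ⊗ (~(a ⊗ a) ∨ ~c) = max(0, 0.600 + 0.808 − 1) = max(0, 0.408) = 0.408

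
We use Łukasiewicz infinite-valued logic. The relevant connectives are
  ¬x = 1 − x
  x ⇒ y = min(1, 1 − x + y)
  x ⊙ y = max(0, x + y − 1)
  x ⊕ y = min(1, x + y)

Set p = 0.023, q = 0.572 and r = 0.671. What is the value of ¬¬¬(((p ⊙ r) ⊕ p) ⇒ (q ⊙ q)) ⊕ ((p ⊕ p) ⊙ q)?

0.000

p ⊙ r = max(0, 0.023 + 0.671 − 1) = max(0, -0.306) = 0.000
(p ⊙ r) ⊕ p = min(1, 0.000 + 0.023) = min(1, 0.023) = 0.023
q ⊙ q = max(0, 0.572 + 0.572 − 1) = max(0, 0.144) = 0.144
((p ⊙ r) ⊕ p) ⇒ (q ⊙ q) = min(1, 1 − 0.023 + 0.144) = min(1, 1.121) = 1.000
¬(((p ⊙ r) ⊕ p) ⇒ (q ⊙ q)) = 1 − 1.000 = 0.000
¬¬(((p ⊙ r) ⊕ p) ⇒ (q ⊙ q)) = 1 − 0.000 = 1.000
¬¬¬(((p ⊙ r) ⊕ p) ⇒ (q ⊙ q)) = 1 − 1.000 = 0.000
p ⊕ p = min(1, 0.023 + 0.023) = min(1, 0.046) = 0.046
(p ⊕ p) ⊙ q = max(0, 0.046 + 0.572 − 1) = max(0, -0.382) = 0.000
¬¬¬(((p ⊙ r) ⊕ p) ⇒ (q ⊙ q)) ⊕ ((p ⊕ p) ⊙ q) = min(1, 0.000 + 0.000) = min(1, 0.000) = 0.000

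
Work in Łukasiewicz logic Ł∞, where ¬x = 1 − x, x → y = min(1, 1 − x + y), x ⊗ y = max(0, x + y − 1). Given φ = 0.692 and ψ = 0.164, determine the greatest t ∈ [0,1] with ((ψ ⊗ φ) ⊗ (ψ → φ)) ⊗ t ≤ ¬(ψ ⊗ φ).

1.000

ψ ⊗ φ = max(0, 0.164 + 0.692 − 1) = max(0, -0.144) = 0.000
ψ → φ = min(1, 1 − 0.164 + 0.692) = min(1, 1.528) = 1.000
(ψ ⊗ φ) ⊗ (ψ → φ) = max(0, 0.000 + 1.000 − 1) = max(0, 0.000) = 0.000
So the left factor is (ψ ⊗ φ) ⊗ (ψ → φ) = 0.000.
¬(ψ ⊗ φ) = 1 − 0.000 = 1.000
So the right-hand bound is ¬(ψ ⊗ φ) = 1.000.
The residuum of the Łukasiewicz t-norm gives the supremum: min(1, 1 − 0.000 + 1.000).
1 − 0.000 + 1.000 = 2.000, so t = min(1, 2.000) = 1.000.
Check: 0.000 ⊗ 1.000 = max(0, 0.000) = 0.000 ≤ 1.000.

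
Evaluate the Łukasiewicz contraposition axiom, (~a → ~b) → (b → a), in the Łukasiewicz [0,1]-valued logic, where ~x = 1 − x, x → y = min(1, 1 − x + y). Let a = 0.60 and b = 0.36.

1.00

~a = 1 − 0.60 = 0.40
~b = 1 − 0.36 = 0.64
~a → ~b = min(1, 1 − 0.40 + 0.64) = min(1, 1.24) = 1.00
b → a = min(1, 1 − 0.36 + 0.60) = min(1, 1.24) = 1.00
(~a → ~b) → (b → a) = min(1, 1 − 1.00 + 1.00) = min(1, 1.00) = 1.00
(As expected: an axiom of Ł∞, always 1.)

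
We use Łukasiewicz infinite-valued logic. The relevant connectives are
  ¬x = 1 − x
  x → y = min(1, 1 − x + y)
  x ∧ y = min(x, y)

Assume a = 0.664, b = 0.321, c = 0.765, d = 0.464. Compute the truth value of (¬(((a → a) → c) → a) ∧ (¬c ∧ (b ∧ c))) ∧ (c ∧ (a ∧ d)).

0.101

a → a = min(1, 1 − 0.664 + 0.664) = min(1, 1.000) = 1.000
(a → a) → c = min(1, 1 − 1.000 + 0.765) = min(1, 0.765) = 0.765
((a → a) → c) → a = min(1, 1 − 0.765 + 0.664) = min(1, 0.899) = 0.899
¬(((a → a) → c) → a) = 1 − 0.899 = 0.101
¬c = 1 − 0.765 = 0.235
b ∧ c = min(0.321, 0.765) = 0.321
¬c ∧ (b ∧ c) = min(0.235, 0.321) = 0.235
¬(((a → a) → c) → a) ∧ (¬c ∧ (b ∧ c)) = min(0.101, 0.235) = 0.101
a ∧ d = min(0.664, 0.464) = 0.464
c ∧ (a ∧ d) = min(0.765, 0.464) = 0.464
(¬(((a → a) → c) → a) ∧ (¬c ∧ (b ∧ c))) ∧ (c ∧ (a ∧ d)) = min(0.101, 0.464) = 0.101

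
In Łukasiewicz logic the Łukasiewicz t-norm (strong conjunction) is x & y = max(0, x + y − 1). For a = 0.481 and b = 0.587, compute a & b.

a & b = max(0, 0.481 + 0.587 − 1) = max(0, 0.068) = 0.068
For comparison, the Gödel (minimum) t-norm min(x, y) would give 0.481.

0.068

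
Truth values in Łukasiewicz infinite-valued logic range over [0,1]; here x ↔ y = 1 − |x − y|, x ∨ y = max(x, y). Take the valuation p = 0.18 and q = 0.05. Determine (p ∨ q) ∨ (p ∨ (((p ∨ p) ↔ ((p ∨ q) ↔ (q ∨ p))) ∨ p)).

p ∨ q = max(0.18, 0.05) = 0.18
p ∨ p = max(0.18, 0.18) = 0.18
q ∨ p = max(0.05, 0.18) = 0.18
(p ∨ q) ↔ (q ∨ p) = 1 − |0.18 − 0.18| = 1 − 0.00 = 1.00
(p ∨ p) ↔ ((p ∨ q) ↔ (q ∨ p)) = 1 − |0.18 − 1.00| = 1 − 0.82 = 0.18
((p ∨ p) ↔ ((p ∨ q) ↔ (q ∨ p))) ∨ p = max(0.18, 0.18) = 0.18
p ∨ (((p ∨ p) ↔ ((p ∨ q) ↔ (q ∨ p))) ∨ p) = max(0.18, 0.18) = 0.18
(p ∨ q) ∨ (p ∨ (((p ∨ p) ↔ ((p ∨ q) ↔ (q ∨ p))) ∨ p)) = max(0.18, 0.18) = 0.18

0.18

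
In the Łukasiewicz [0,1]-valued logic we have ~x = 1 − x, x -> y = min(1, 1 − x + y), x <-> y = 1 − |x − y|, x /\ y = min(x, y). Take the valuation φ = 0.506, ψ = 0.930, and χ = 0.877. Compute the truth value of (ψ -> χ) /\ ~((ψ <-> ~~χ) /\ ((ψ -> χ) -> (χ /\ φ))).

ψ -> χ = min(1, 1 − 0.930 + 0.877) = min(1, 0.947) = 0.947
~χ = 1 − 0.877 = 0.123
~~χ = 1 − 0.123 = 0.877
ψ <-> ~~χ = 1 − |0.930 − 0.877| = 1 − 0.053 = 0.947
χ /\ φ = min(0.877, 0.506) = 0.506
(ψ -> χ) -> (χ /\ φ) = min(1, 1 − 0.947 + 0.506) = min(1, 0.559) = 0.559
(ψ <-> ~~χ) /\ ((ψ -> χ) -> (χ /\ φ)) = min(0.947, 0.559) = 0.559
~((ψ <-> ~~χ) /\ ((ψ -> χ) -> (χ /\ φ))) = 1 − 0.559 = 0.441
(ψ -> χ) /\ ~((ψ <-> ~~χ) /\ ((ψ -> χ) -> (χ /\ φ))) = min(0.947, 0.441) = 0.441

0.441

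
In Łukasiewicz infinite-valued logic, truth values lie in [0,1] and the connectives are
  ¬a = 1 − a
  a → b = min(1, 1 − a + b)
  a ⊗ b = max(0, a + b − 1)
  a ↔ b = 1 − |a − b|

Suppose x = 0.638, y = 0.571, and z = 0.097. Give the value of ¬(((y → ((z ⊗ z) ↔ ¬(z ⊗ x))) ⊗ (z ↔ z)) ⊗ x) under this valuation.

0.933

z ⊗ z = max(0, 0.097 + 0.097 − 1) = max(0, -0.806) = 0.000
z ⊗ x = max(0, 0.097 + 0.638 − 1) = max(0, -0.265) = 0.000
¬(z ⊗ x) = 1 − 0.000 = 1.000
(z ⊗ z) ↔ ¬(z ⊗ x) = 1 − |0.000 − 1.000| = 1 − 1.000 = 0.000
y → ((z ⊗ z) ↔ ¬(z ⊗ x)) = min(1, 1 − 0.571 + 0.000) = min(1, 0.429) = 0.429
z ↔ z = 1 − |0.097 − 0.097| = 1 − 0.000 = 1.000
(y → ((z ⊗ z) ↔ ¬(z ⊗ x))) ⊗ (z ↔ z) = max(0, 0.429 + 1.000 − 1) = max(0, 0.429) = 0.429
((y → ((z ⊗ z) ↔ ¬(z ⊗ x))) ⊗ (z ↔ z)) ⊗ x = max(0, 0.429 + 0.638 − 1) = max(0, 0.067) = 0.067
¬(((y → ((z ⊗ z) ↔ ¬(z ⊗ x))) ⊗ (z ↔ z)) ⊗ x) = 1 − 0.067 = 0.933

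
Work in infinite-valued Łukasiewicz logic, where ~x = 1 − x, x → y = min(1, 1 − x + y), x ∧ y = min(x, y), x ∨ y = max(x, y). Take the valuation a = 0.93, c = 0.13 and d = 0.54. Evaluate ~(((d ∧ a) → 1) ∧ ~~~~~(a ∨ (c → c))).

d ∧ a = min(0.54, 0.93) = 0.54
(d ∧ a) → 1 = min(1, 1 − 0.54 + 1.00) = min(1, 1.46) = 1.00
c → c = min(1, 1 − 0.13 + 0.13) = min(1, 1.00) = 1.00
a ∨ (c → c) = max(0.93, 1.00) = 1.00
~(a ∨ (c → c)) = 1 − 1.00 = 0.00
~~(a ∨ (c → c)) = 1 − 0.00 = 1.00
~~~(a ∨ (c → c)) = 1 − 1.00 = 0.00
~~~~(a ∨ (c → c)) = 1 − 0.00 = 1.00
~~~~~(a ∨ (c → c)) = 1 − 1.00 = 0.00
((d ∧ a) → 1) ∧ ~~~~~(a ∨ (c → c)) = min(1.00, 0.00) = 0.00
~(((d ∧ a) → 1) ∧ ~~~~~(a ∨ (c → c))) = 1 − 0.00 = 1.00

1.00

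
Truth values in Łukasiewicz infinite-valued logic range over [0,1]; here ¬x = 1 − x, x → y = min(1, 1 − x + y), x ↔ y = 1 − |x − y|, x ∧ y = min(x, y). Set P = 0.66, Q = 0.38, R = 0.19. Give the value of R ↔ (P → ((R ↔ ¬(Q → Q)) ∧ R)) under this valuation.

Q → Q = min(1, 1 − 0.38 + 0.38) = min(1, 1.00) = 1.00
¬(Q → Q) = 1 − 1.00 = 0.00
R ↔ ¬(Q → Q) = 1 − |0.19 − 0.00| = 1 − 0.19 = 0.81
(R ↔ ¬(Q → Q)) ∧ R = min(0.81, 0.19) = 0.19
P → ((R ↔ ¬(Q → Q)) ∧ R) = min(1, 1 − 0.66 + 0.19) = min(1, 0.53) = 0.53
R ↔ (P → ((R ↔ ¬(Q → Q)) ∧ R)) = 1 − |0.19 − 0.53| = 1 − 0.34 = 0.66

0.66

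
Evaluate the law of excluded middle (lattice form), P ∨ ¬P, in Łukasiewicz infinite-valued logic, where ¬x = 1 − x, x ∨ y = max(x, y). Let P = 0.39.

¬P = 1 − 0.39 = 0.61
P ∨ ¬P = max(0.39, 0.61) = 0.61
(The value 0.61 < 1 shows this instance is not satisfied; not a Ł∞-tautology — its value is max(a, 1−a).)

0.61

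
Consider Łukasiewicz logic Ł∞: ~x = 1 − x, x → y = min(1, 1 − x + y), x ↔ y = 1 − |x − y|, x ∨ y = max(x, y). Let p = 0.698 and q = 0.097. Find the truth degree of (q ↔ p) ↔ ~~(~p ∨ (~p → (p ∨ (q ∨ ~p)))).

0.399

q ↔ p = 1 − |0.097 − 0.698| = 1 − 0.601 = 0.399
~p = 1 − 0.698 = 0.302
q ∨ ~p = max(0.097, 0.302) = 0.302
p ∨ (q ∨ ~p) = max(0.698, 0.302) = 0.698
~p → (p ∨ (q ∨ ~p)) = min(1, 1 − 0.302 + 0.698) = min(1, 1.396) = 1.000
~p ∨ (~p → (p ∨ (q ∨ ~p))) = max(0.302, 1.000) = 1.000
~(~p ∨ (~p → (p ∨ (q ∨ ~p)))) = 1 − 1.000 = 0.000
~~(~p ∨ (~p → (p ∨ (q ∨ ~p)))) = 1 − 0.000 = 1.000
(q ↔ p) ↔ ~~(~p ∨ (~p → (p ∨ (q ∨ ~p)))) = 1 − |0.399 − 1.000| = 1 − 0.601 = 0.399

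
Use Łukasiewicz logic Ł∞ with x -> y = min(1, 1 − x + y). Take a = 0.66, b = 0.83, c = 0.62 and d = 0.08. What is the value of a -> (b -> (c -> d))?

c -> d = min(1, 1 − 0.62 + 0.08) = min(1, 0.46) = 0.46
b -> (c -> d) = min(1, 1 − 0.83 + 0.46) = min(1, 0.63) = 0.63
a -> (b -> (c -> d)) = min(1, 1 − 0.66 + 0.63) = min(1, 0.97) = 0.97

0.97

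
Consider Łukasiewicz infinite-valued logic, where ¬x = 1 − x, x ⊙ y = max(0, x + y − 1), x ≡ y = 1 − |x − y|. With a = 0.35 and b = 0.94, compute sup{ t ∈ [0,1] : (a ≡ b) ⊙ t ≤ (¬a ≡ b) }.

a ≡ b = 1 − |0.35 − 0.94| = 1 − 0.59 = 0.41
So the left factor is a ≡ b = 0.41.
¬a = 1 − 0.35 = 0.65
¬a ≡ b = 1 − |0.65 − 0.94| = 1 − 0.29 = 0.71
So the right-hand bound is ¬a ≡ b = 0.71.
The residuum of the Łukasiewicz t-norm gives the supremum: min(1, 1 − 0.41 + 0.71).
1 − 0.41 + 0.71 = 1.30, so t = min(1, 1.30) = 1.00.
Check: 0.41 ⊙ 1.00 = max(0, 0.41) = 0.41 ≤ 0.71.

1.00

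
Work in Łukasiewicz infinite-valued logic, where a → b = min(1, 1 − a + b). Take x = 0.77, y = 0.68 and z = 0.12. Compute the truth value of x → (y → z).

y → z = min(1, 1 − 0.68 + 0.12) = min(1, 0.44) = 0.44
x → (y → z) = min(1, 1 − 0.77 + 0.44) = min(1, 0.67) = 0.67

0.67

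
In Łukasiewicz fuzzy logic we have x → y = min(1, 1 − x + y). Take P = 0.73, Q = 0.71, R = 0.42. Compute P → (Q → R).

Q → R = min(1, 1 − 0.71 + 0.42) = min(1, 0.71) = 0.71
P → (Q → R) = min(1, 1 − 0.73 + 0.71) = min(1, 0.98) = 0.98

0.98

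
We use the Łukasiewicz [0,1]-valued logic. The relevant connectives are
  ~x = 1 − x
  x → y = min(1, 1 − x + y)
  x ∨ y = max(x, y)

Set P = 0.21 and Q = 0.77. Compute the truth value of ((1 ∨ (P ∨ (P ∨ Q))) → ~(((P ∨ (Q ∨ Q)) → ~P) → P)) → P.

P ∨ Q = max(0.21, 0.77) = 0.77
P ∨ (P ∨ Q) = max(0.21, 0.77) = 0.77
1 ∨ (P ∨ (P ∨ Q)) = max(1.00, 0.77) = 1.00
Q ∨ Q = max(0.77, 0.77) = 0.77
P ∨ (Q ∨ Q) = max(0.21, 0.77) = 0.77
~P = 1 − 0.21 = 0.79
(P ∨ (Q ∨ Q)) → ~P = min(1, 1 − 0.77 + 0.79) = min(1, 1.02) = 1.00
((P ∨ (Q ∨ Q)) → ~P) → P = min(1, 1 − 1.00 + 0.21) = min(1, 0.21) = 0.21
~(((P ∨ (Q ∨ Q)) → ~P) → P) = 1 − 0.21 = 0.79
(1 ∨ (P ∨ (P ∨ Q))) → ~(((P ∨ (Q ∨ Q)) → ~P) → P) = min(1, 1 − 1.00 + 0.79) = min(1, 0.79) = 0.79
((1 ∨ (P ∨ (P ∨ Q))) → ~(((P ∨ (Q ∨ Q)) → ~P) → P)) → P = min(1, 1 − 0.79 + 0.21) = min(1, 0.42) = 0.42

0.42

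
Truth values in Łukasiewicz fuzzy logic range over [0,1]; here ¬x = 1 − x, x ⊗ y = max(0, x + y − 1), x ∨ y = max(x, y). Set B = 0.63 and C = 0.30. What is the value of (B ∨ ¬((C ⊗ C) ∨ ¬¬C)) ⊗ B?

0.33

C ⊗ C = max(0, 0.30 + 0.30 − 1) = max(0, -0.40) = 0.00
¬C = 1 − 0.30 = 0.70
¬¬C = 1 − 0.70 = 0.30
(C ⊗ C) ∨ ¬¬C = max(0.00, 0.30) = 0.30
¬((C ⊗ C) ∨ ¬¬C) = 1 − 0.30 = 0.70
B ∨ ¬((C ⊗ C) ∨ ¬¬C) = max(0.63, 0.70) = 0.70
(B ∨ ¬((C ⊗ C) ∨ ¬¬C)) ⊗ B = max(0, 0.70 + 0.63 − 1) = max(0, 0.33) = 0.33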